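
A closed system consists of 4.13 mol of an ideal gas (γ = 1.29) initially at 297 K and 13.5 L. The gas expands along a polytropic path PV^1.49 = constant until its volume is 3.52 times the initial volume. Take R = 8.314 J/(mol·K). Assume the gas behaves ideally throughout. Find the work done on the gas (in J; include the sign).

P₁ = nRT₁/V₁ = 4.13×8.314×297/13.5 = 755 kPa.
Polytropic n=1.49: T₂ = T₁(V₁/V₂)^(n−1) = 297×(0.284)^0.49 = 160 K; P₂ = P₁(V₁/V₂)^n = 116 kPa.
W = (P₁V₁−P₂V₂)/(n−1) = (755×13.5−116×47.5)/0.49 = 9580 J.
Work done on the gas = −W_by = -9580 J.

-9580 J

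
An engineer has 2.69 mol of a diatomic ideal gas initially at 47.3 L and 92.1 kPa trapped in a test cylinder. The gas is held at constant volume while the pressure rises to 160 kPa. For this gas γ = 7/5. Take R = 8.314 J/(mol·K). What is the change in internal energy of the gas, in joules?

T₁ = P₁V₁/(nR) = 92.1×47.3/(2.69×8.314) = 195 K.
Isochoric: V stays 47.3 L; P/T = const ⇒ T₂ = 338 K, P₂ = 160 kPa.
For an ideal gas ΔU = nCvΔT with Cv = (5/2)R = 20.8 J/(mol·K).
ΔU = 2.69×20.8×(338−195) = 8030 J.

8030 J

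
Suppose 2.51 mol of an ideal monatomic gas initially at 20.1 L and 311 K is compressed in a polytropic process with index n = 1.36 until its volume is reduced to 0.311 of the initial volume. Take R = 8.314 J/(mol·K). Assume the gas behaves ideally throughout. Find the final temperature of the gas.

P₁ = nRT₁/V₁ = 2.51×8.314×311/20.1 = 323 kPa.
Polytropic n=1.36: T₂ = T₁(V₁/V₂)^(n−1) = 311×(3.22)^0.36 = 474 K; P₂ = P₁(V₁/V₂)^n = 1580 kPa.

474 K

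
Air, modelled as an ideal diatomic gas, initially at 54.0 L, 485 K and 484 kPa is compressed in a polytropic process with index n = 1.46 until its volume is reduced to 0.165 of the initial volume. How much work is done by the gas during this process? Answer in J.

-73300 J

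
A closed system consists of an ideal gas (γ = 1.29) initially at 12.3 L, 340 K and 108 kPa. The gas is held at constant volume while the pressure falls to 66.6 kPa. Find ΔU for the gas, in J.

n = P₁V₁/(RT₁) = 108×12.3/(8.314×340) = 0.470 mol.
Isochoric: V stays 12.3 L; P/T = const ⇒ T₂ = 210 K, P₂ = 66.6 kPa.
For an ideal gas ΔU = nCvΔT with Cv = R/(γ−1) = 28.7 J/(mol·K).
ΔU = 0.470×28.7×(210−340) = -1760 J.

-1760 J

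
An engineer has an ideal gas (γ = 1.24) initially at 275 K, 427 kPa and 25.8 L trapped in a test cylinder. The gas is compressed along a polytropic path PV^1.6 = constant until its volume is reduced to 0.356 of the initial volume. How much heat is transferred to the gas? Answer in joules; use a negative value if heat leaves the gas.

n = P₁V₁/(RT₁) = 427×25.8/(8.314×275) = 4.82 mol.
Polytropic n=1.6: T₂ = T₁(V₁/V₂)^(n−1) = 275×(2.81)^0.60 = 511 K; P₂ = P₁(V₁/V₂)^n = 2230 kPa.
W = (P₁V₁−P₂V₂)/(n−1) = (427×25.8−2230×9.18)/0.60 = -15800 J.
ΔU = nCvΔT = 4.82×34.6×(511−275) = 39400 J.
Q = ΔU + W = 23600 J.

23600 J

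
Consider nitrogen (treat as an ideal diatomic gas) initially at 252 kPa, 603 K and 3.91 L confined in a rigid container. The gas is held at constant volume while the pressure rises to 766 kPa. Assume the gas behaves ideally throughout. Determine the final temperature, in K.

1830 K

Isochoric: V stays 3.91 L; P/T = const ⇒ T₂ = 1830 K, P₂ = 766 kPa.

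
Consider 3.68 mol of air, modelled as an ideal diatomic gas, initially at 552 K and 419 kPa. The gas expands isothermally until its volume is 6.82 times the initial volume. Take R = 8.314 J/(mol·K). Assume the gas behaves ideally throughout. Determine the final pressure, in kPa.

V₁ = nRT₁/P₁ = 3.68×8.314×552/419 = 40.3 L.
Isothermal: T stays 552 K; PV = const ⇒ V₂ = 275 L, P₂ = 61.4 kPa.

61.4 kPa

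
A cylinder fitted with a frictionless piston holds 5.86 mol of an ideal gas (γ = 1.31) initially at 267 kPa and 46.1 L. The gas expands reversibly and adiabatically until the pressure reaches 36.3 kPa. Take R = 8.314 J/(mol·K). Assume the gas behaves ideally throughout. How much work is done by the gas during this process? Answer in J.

T₁ = P₁V₁/(nR) = 267×46.1/(5.86×8.314) = 253 K.
Adiabatic: T₂/T₁ = (P₂/P₁)^((γ−1)/γ) ⇒ T₂ = 253×(0.136)^0.237 = 158 K; V₂ = 211 L.
ΔU = nCvΔT = 5.86×26.8×(158−253) = -14900 J.
Q = 0 for an adiabatic process, so W = −ΔU = 14900 J.

14900 J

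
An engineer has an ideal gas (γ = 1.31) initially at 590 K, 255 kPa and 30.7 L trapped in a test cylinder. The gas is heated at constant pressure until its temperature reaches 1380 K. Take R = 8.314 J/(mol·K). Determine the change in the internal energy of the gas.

n = P₁V₁/(RT₁) = 255×30.7/(8.314×590) = 1.60 mol.
Isobaric: P stays 255 kPa; V/T = const ⇒ T₂ = 1380 K, V₂ = 71.8 L.
For an ideal gas ΔU = nCvΔT with Cv = R/(γ−1) = 26.8 J/(mol·K).
ΔU = 1.60×26.8×(1380−590) = 33800 J.

33800 J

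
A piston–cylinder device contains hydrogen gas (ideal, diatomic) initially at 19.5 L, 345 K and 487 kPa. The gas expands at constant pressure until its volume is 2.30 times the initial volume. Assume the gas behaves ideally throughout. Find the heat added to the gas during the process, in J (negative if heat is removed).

n = P₁V₁/(RT₁) = 487×19.5/(8.314×345) = 3.31 mol.
Isobaric: P stays 487 kPa; V/T = const ⇒ T₂ = 793 K, V₂ = 44.8 L.
W = PΔV = 487×(44.8−19.5) kPa·L = 12300 J.
ΔU = nCvΔT = 3.31×20.8×(793−345) = 30900 J.
Q = ΔU + W = nCpΔT = 43200 J.

43200 J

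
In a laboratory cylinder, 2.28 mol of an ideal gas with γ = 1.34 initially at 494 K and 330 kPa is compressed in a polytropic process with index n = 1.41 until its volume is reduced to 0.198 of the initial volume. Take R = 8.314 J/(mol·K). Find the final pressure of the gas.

V₁ = nRT₁/P₁ = 2.28×8.314×494/330 = 28.4 L.
Polytropic n=1.41: T₂ = T₁(V₁/V₂)^(n−1) = 494×(5.05)^0.41 = 960 K; P₂ = P₁(V₁/V₂)^n = 3240 kPa.

3240 kPa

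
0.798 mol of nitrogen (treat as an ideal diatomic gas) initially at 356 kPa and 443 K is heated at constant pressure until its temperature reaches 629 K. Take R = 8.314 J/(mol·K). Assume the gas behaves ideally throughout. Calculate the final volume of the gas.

11.7 L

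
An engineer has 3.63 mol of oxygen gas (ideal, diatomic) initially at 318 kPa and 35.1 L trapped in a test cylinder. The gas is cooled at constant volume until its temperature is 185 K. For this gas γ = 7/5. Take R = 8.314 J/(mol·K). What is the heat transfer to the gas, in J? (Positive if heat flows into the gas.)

T₁ = P₁V₁/(nR) = 318×35.1/(3.63×8.314) = 370 K.
Isochoric: V stays 35.1 L; P/T = const ⇒ T₂ = 185 K, P₂ = 159 kPa.
W = 0 (no volume change).
ΔU = nCvΔT = 3.63×20.8×(185−370) = -13900 J.
Q = ΔU = -13900 J.

-13900 J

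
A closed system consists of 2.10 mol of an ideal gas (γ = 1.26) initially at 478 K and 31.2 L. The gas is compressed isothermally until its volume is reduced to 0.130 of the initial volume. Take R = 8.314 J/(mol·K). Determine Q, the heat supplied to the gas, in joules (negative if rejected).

-17000 J

P₁ = nRT₁/V₁ = 2.10×8.314×478/31.2 = 267 kPa.
Isothermal: T stays 478 K; PV = const ⇒ V₂ = 4.06 L, P₂ = 2060 kPa.
ΔU = 0 (ideal gas, T constant).
W = nRT ln(V₂/V₁) = 2.10×8.314×478×ln(0.130) = -17000 J.
Q = ΔU + W = -17000 J.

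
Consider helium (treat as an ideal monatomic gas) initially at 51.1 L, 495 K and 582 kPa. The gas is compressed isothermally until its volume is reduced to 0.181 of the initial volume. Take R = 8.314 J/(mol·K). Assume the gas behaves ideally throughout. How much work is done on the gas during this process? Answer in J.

n = P₁V₁/(RT₁) = 582×51.1/(8.314×495) = 7.23 mol.
Isothermal: T stays 495 K; PV = const ⇒ V₂ = 9.25 L, P₂ = 3220 kPa.
W = nRT ln(V₂/V₁) = 7.23×8.314×495×ln(0.181) = -50800 J.
Work done on the gas = −W_by = 50800 J.

50800 J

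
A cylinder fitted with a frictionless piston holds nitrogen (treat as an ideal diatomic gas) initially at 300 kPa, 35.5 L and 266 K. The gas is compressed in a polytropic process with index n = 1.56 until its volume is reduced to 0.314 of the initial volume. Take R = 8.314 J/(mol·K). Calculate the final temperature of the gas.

Polytropic n=1.56: T₂ = T₁(V₁/V₂)^(n−1) = 266×(3.18)^0.56 = 509 K; P₂ = P₁(V₁/V₂)^n = 1830 kPa.

509 K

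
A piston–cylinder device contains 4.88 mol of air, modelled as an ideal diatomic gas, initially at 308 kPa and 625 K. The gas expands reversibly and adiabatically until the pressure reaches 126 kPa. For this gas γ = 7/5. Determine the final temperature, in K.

484 K

V₁ = nRT₁/P₁ = 4.88×8.314×625/308 = 82.3 L.
Adiabatic: T₂/T₁ = (P₂/P₁)^((γ−1)/γ) ⇒ T₂ = 625×(0.409)^0.286 = 484 K; V₂ = 156 L.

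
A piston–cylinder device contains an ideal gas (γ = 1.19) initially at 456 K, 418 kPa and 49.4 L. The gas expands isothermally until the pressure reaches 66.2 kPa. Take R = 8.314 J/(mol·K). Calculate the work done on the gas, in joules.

n = P₁V₁/(RT₁) = 418×49.4/(8.314×456) = 5.45 mol.
Isothermal: T stays 456 K; PV = const ⇒ V₂ = 312 L, P₂ = 66.2 kPa.
W = nRT ln(V₂/V₁) = 5.45×8.314×456×ln(6.31) = 38100 J.
Work done on the gas = −W_by = -38100 J.

-38100 J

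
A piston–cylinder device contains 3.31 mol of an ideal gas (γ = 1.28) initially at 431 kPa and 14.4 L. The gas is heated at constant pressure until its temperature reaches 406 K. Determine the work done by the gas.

T₁ = P₁V₁/(nR) = 431×14.4/(3.31×8.314) = 226 K.
Isobaric: P stays 431 kPa; V/T = const ⇒ T₂ = 406 K, V₂ = 25.9 L.
W = PΔV = 431×(25.9−14.4) kPa·L = 4970 J.

4970 J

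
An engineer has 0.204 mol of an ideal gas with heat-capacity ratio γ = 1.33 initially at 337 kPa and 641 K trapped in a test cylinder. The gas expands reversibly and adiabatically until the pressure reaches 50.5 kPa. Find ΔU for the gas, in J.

-1240 J

V₁ = nRT₁/P₁ = 0.204×8.314×641/337 = 3.23 L.
Adiabatic: T₂/T₁ = (P₂/P₁)^((γ−1)/γ) ⇒ T₂ = 641×(0.150)^0.248 = 400 K; V₂ = 13.4 L.
For an ideal gas ΔU = nCvΔT with Cv = R/(γ−1) = 25.2 J/(mol·K).
ΔU = 0.204×25.2×(400−641) = -1240 J.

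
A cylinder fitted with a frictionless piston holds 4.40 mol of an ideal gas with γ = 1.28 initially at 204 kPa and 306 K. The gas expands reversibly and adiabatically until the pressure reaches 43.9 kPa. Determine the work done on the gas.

-11400 J

V₁ = nRT₁/P₁ = 4.40×8.314×306/204 = 54.9 L.
Adiabatic: T₂/T₁ = (P₂/P₁)^((γ−1)/γ) ⇒ T₂ = 306×(0.215)^0.219 = 219 K; V₂ = 182 L.
ΔU = nCvΔT = 4.40×29.7×(219−306) = -11400 J.
Q = 0 for an adiabatic process, so W = −ΔU = 11400 J.
Work done on the gas = −W_by = -11400 J.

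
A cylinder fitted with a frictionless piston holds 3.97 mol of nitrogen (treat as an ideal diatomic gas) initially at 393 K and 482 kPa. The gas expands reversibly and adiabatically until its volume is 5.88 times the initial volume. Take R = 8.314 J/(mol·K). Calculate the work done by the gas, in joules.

16500 J

V₁ = nRT₁/P₁ = 3.97×8.314×393/482 = 26.9 L.
Adiabatic: TV^(γ−1) = const ⇒ T₂ = 393×(0.170)^0.400 = 193 K; PV^γ = const ⇒ P₂ = 40.4 kPa.
ΔU = nCvΔT = 3.97×20.8×(193−393) = -16500 J.
Q = 0 for an adiabatic process, so W = −ΔU = 16500 J.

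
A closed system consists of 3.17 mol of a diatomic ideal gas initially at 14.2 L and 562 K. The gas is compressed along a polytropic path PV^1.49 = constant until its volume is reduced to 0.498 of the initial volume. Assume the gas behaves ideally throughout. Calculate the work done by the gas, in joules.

-12300 J

P₁ = nRT₁/V₁ = 3.17×8.314×562/14.2 = 1040 kPa.
Polytropic n=1.49: T₂ = T₁(V₁/V₂)^(n−1) = 562×(2.01)^0.49 = 791 K; P₂ = P₁(V₁/V₂)^n = 2950 kPa.
W = (P₁V₁−P₂V₂)/(n−1) = (1040×14.2−2950×7.07)/0.49 = -12300 J.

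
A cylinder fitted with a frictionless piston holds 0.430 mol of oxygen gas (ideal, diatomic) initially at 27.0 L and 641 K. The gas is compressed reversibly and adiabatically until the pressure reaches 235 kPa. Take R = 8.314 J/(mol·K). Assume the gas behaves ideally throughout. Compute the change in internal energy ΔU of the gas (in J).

1930 J

P₁ = nRT₁/V₁ = 0.430×8.314×641/27.0 = 84.9 kPa.
Adiabatic: T₂/T₁ = (P₂/P₁)^((γ−1)/γ) ⇒ T₂ = 641×(2.77)^0.286 = 857 K; V₂ = 13.0 L.
For an ideal gas ΔU = nCvΔT with Cv = (5/2)R = 20.8 J/(mol·K).
ΔU = 0.430×20.8×(857−641) = 1930 J.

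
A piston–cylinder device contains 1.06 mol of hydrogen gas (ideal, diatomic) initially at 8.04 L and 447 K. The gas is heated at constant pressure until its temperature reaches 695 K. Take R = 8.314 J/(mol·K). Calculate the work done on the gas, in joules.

-2190 J

P₁ = nRT₁/V₁ = 1.06×8.314×447/8.04 = 490 kPa.
Isobaric: P stays 490 kPa; V/T = const ⇒ T₂ = 695 K, V₂ = 12.5 L.
W = PΔV = 490×(12.5−8.04) kPa·L = 2190 J.
Work done on the gas = −W_by = -2190 J.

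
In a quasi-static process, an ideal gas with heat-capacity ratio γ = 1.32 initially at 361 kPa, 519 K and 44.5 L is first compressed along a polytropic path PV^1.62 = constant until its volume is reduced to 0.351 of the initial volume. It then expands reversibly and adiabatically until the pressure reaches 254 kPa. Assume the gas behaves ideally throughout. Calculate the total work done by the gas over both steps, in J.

13900 J

n = P₁V₁/(RT₁) = 361×44.5/(8.314×519) = 3.72 mol.
Step 1 — Polytropic n=1.62: T₂ = T₁(V₁/V₂)^(n−1) = 519×(2.85)^0.62 = 993 K; P₂ = P₁(V₁/V₂)^n = 1970 kPa.
W = (P₁V₁−P₂V₂)/(n−1) = (361×44.5−1970×15.6)/0.62 = -23700 J.
ΔU = nCvΔT = 3.72×26.0×(993−519) = 45900 J.
Q = ΔU + W = 22200 J.
State after step 1: P = 1970 kPa, V = 15.6 L, T = 993 K.
Step 2 — Adiabatic: T₂/T₁ = (P₂/P₁)^((γ−1)/γ) ⇒ T₂ = 993×(0.129)^0.242 = 605 K; V₂ = 73.7 L.
ΔU = nCvΔT = 3.72×26.0×(605−993) = -37600 J.
Q = 0 for an adiabatic process, so W = −ΔU = 37600 J.
Net over both steps: W = 13900 J, Q = 22200 J, ΔU = 8280 J.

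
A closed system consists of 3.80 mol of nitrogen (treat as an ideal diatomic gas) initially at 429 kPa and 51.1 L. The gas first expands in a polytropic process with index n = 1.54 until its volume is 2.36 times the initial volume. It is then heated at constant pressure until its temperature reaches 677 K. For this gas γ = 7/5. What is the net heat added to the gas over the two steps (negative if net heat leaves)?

T₁ = P₁V₁/(nR) = 429×51.1/(3.80×8.314) = 694 K.
Step 1 — Polytropic n=1.54: T₂ = T₁(V₁/V₂)^(n−1) = 694×(0.424)^0.54 = 436 K; P₂ = P₁(V₁/V₂)^n = 114 kPa.
W = (P₁V₁−P₂V₂)/(n−1) = (429×51.1−114×121)/0.54 = 15100 J.
ΔU = nCvΔT = 3.80×20.8×(436−694) = -20300 J.
Q = ΔU + W = -5270 J.
State after step 1: P = 114 kPa, V = 121 L, T = 436 K.
Step 2 — Isobaric: P stays 114 kPa; V/T = const ⇒ T₂ = 677 K, V₂ = 187 L.
W = PΔV = 114×(187−121) kPa·L = 7600 J.
ΔU = nCvΔT = 3.80×20.8×(677−436) = 19000 J.
Q = ΔU + W = nCpΔT = 26600 J.
Net over both steps: W = 22700 J, Q = 21300 J, ΔU = -1330 J.

21300 J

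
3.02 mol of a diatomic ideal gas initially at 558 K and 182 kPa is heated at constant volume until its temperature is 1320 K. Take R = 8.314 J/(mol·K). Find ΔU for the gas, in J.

V₁ = nRT₁/P₁ = 3.02×8.314×558/182 = 77.0 L.
Isochoric: V stays 77.0 L; P/T = const ⇒ T₂ = 1320 K, P₂ = 431 kPa.
For an ideal gas ΔU = nCvΔT with Cv = (5/2)R = 20.8 J/(mol·K).
ΔU = 3.02×20.8×(1320−558) = 47800 J.

47800 J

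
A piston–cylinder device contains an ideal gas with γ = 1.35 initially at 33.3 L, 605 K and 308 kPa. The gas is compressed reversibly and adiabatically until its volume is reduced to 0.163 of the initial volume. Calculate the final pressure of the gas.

Adiabatic: TV^(γ−1) = const ⇒ T₂ = 605×(6.13)^0.350 = 1140 K; PV^γ = const ⇒ P₂ = 3570 kPa.

3570 kPa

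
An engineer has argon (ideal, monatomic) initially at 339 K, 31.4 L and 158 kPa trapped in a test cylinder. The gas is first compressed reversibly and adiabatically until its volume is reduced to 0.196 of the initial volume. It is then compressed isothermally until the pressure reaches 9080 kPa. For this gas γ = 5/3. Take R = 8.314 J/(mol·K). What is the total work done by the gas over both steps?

n = P₁V₁/(RT₁) = 158×31.4/(8.314×339) = 1.76 mol.
Step 1 — Adiabatic: TV^(γ−1) = const ⇒ T₂ = 339×(5.10)^0.667 = 1000 K; PV^γ = const ⇒ P₂ = 2390 kPa.
ΔU = nCvΔT = 1.76×12.5×(1000−339) = 14600 J.
Q = 0 for an adiabatic process, so W = −ΔU = -14600 J.
State after step 1: P = 2390 kPa, V = 6.15 L, T = 1000 K.
Step 2 — Isothermal: T stays 1000 K; PV = const ⇒ V₂ = 1.62 L, P₂ = 9080 kPa.
ΔU = 0 (ideal gas, T constant).
W = nRT ln(V₂/V₁) = 1.76×8.314×1000×ln(0.263) = -19600 J.
Q = ΔU + W = -19600 J.
Net over both steps: W = -34200 J, Q = -19600 J, ΔU = 14600 J.

-34200 J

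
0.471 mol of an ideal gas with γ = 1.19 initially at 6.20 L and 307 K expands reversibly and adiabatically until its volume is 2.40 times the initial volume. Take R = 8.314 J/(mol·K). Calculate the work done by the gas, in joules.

P₁ = nRT₁/V₁ = 0.471×8.314×307/6.20 = 194 kPa.
Adiabatic: TV^(γ−1) = const ⇒ T₂ = 307×(0.417)^0.190 = 260 K; PV^γ = const ⇒ P₂ = 68.4 kPa.
ΔU = nCvΔT = 0.471×43.8×(260−307) = -970 J.
Q = 0 for an adiabatic process, so W = −ΔU = 970 J.

970 J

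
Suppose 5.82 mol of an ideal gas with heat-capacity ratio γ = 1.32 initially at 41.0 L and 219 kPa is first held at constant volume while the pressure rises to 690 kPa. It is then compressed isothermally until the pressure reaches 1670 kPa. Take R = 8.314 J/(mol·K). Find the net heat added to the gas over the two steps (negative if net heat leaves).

T₁ = P₁V₁/(nR) = 219×41.0/(5.82×8.314) = 186 K.
Step 1 — Isochoric: V stays 41.0 L; P/T = const ⇒ T₂ = 585 K, P₂ = 690 kPa.
W = 0 (no volume change).
ΔU = nCvΔT = 5.82×26.0×(585−186) = 60300 J.
Q = ΔU = 60300 J.
State after step 1: P = 690 kPa, V = 41.0 L, T = 585 K.
Step 2 — Isothermal: T stays 585 K; PV = const ⇒ V₂ = 16.9 L, P₂ = 1670 kPa.
ΔU = 0 (ideal gas, T constant).
W = nRT ln(V₂/V₁) = 5.82×8.314×585×ln(0.413) = -25000 J.
Q = ΔU + W = -25000 J.
Net over both steps: W = -25000 J, Q = 35300 J, ΔU = 60300 J.

35300 J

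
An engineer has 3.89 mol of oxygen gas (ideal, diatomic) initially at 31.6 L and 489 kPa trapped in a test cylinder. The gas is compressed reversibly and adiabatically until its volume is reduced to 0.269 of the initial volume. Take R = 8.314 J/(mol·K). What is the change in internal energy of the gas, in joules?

T₁ = P₁V₁/(nR) = 489×31.6/(3.89×8.314) = 478 K.
Adiabatic: TV^(γ−1) = const ⇒ T₂ = 478×(3.72)^0.400 = 808 K; PV^γ = const ⇒ P₂ = 3070 kPa.
For an ideal gas ΔU = nCvΔT with Cv = (5/2)R = 20.8 J/(mol·K).
ΔU = 3.89×20.8×(808−478) = 26700 J.

26700 J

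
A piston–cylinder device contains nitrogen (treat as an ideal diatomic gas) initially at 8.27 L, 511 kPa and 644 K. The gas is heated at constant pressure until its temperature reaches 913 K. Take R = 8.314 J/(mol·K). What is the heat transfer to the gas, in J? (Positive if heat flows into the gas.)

n = P₁V₁/(RT₁) = 511×8.27/(8.314×644) = 0.789 mol.
Isobaric: P stays 511 kPa; V/T = const ⇒ T₂ = 913 K, V₂ = 11.7 L.
W = PΔV = 511×(11.7−8.27) kPa·L = 1770 J.
ΔU = nCvΔT = 0.789×20.8×(913−644) = 4410 J.
Q = ΔU + W = nCpΔT = 6180 J.

6180 J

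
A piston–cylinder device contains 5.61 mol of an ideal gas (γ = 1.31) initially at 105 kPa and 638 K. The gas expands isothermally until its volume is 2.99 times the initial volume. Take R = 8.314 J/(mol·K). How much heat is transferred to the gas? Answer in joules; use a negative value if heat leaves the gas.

32600 J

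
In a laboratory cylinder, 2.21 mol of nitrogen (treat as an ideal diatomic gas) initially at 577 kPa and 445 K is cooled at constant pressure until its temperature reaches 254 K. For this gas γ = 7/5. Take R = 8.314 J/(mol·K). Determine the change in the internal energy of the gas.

-8770 J

V₁ = nRT₁/P₁ = 2.21×8.314×445/577 = 14.2 L.
Isobaric: P stays 577 kPa; V/T = const ⇒ T₂ = 254 K, V₂ = 8.09 L.
For an ideal gas ΔU = nCvΔT with Cv = (5/2)R = 20.8 J/(mol·K).
ΔU = 2.21×20.8×(254−445) = -8770 J.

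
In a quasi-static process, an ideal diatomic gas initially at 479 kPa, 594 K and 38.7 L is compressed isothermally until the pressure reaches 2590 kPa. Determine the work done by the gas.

n = P₁V₁/(RT₁) = 479×38.7/(8.314×594) = 3.75 mol.
Isothermal: T stays 594 K; PV = const ⇒ V₂ = 7.16 L, P₂ = 2590 kPa.
W = nRT ln(V₂/V₁) = 3.75×8.314×594×ln(0.185) = -31300 J.

-31300 J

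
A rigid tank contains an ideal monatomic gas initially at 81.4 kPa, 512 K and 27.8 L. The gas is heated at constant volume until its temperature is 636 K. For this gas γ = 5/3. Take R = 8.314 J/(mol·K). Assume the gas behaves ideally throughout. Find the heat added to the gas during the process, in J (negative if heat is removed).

822 J

n = P₁V₁/(RT₁) = 81.4×27.8/(8.314×512) = 0.532 mol.
Isochoric: V stays 27.8 L; P/T = const ⇒ T₂ = 636 K, P₂ = 101 kPa.
W = 0 (no volume change).
ΔU = nCvΔT = 0.532×12.5×(636−512) = 822 J.
Q = ΔU = 822 J.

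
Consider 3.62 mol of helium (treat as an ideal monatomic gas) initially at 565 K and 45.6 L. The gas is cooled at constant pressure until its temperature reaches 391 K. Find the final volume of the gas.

P₁ = nRT₁/V₁ = 3.62×8.314×565/45.6 = 373 kPa.
Isobaric: P stays 373 kPa; V/T = const ⇒ T₂ = 391 K, V₂ = 31.6 L.

31.6 L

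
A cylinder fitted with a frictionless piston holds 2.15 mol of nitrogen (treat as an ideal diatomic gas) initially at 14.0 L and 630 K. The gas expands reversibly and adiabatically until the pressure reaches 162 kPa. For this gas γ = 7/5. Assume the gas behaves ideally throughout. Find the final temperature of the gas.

399 K

P₁ = nRT₁/V₁ = 2.15×8.314×630/14.0 = 804 kPa.
Adiabatic: T₂/T₁ = (P₂/P₁)^((γ−1)/γ) ⇒ T₂ = 630×(0.201)^0.286 = 399 K; V₂ = 44.0 L.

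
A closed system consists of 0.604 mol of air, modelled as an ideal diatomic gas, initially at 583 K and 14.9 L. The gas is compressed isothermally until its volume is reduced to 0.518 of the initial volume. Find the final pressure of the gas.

P₁ = nRT₁/V₁ = 0.604×8.314×583/14.9 = 196 kPa.
Isothermal: T stays 583 K; PV = const ⇒ V₂ = 7.72 L, P₂ = 379 kPa.

379 kPa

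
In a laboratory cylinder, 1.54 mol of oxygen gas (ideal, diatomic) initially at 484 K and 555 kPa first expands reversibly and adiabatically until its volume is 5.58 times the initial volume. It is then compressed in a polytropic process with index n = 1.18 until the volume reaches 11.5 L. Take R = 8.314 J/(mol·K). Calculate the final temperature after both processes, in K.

V₁ = nRT₁/P₁ = 1.54×8.314×484/555 = 11.2 L.
Step 1 — Adiabatic: TV^(γ−1) = const ⇒ T₂ = 484×(0.179)^0.400 = 243 K; PV^γ = const ⇒ P₂ = 50.0 kPa.
ΔU = nCvΔT = 1.54×20.8×(243−484) = -7700 J.
Q = 0 for an adiabatic process, so W = −ΔU = 7700 J.
State after step 1: P = 50.0 kPa, V = 62.3 L, T = 243 K.
Step 2 — Polytropic n=1.18: T₂ = T₁(V₁/V₂)^(n−1) = 243×(5.42)^0.18 = 330 K; P₂ = P₁(V₁/V₂)^n = 367 kPa.
W = (P₁V₁−P₂V₂)/(n−1) = (50.0×62.3−367×11.5)/0.18 = -6150 J.
ΔU = nCvΔT = 1.54×20.8×(330−243) = 2770 J.
Q = ΔU + W = -3380 J.
Net over both steps: W = 1550 J, Q = -3380 J, ΔU = -4940 J.

330 K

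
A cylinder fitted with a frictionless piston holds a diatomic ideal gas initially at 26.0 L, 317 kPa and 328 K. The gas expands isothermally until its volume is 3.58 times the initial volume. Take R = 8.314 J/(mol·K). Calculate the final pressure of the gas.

Isothermal: T stays 328 K; PV = const ⇒ V₂ = 93.1 L, P₂ = 88.5 kPa.

88.5 kPa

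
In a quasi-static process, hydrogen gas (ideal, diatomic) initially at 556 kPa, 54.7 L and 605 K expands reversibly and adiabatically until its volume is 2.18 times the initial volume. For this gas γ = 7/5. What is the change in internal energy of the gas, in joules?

n = P₁V₁/(RT₁) = 556×54.7/(8.314×605) = 6.05 mol.
Adiabatic: TV^(γ−1) = const ⇒ T₂ = 605×(0.459)^0.400 = 443 K; PV^γ = const ⇒ P₂ = 187 kPa.
For an ideal gas ΔU = nCvΔT with Cv = (5/2)R = 20.8 J/(mol·K).
ΔU = 6.05×20.8×(443−605) = -20400 J.

-20400 J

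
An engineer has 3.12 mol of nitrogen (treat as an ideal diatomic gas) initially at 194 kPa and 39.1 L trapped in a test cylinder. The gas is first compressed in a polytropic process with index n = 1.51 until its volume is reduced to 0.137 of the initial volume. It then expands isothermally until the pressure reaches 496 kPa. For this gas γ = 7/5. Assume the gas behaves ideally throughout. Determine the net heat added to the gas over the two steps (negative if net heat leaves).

50300 J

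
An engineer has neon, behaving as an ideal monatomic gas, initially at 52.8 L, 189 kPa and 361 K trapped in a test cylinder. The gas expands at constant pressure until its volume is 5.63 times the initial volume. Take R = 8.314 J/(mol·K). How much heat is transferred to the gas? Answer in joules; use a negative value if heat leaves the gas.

116000 J

n = P₁V₁/(RT₁) = 189×52.8/(8.314×361) = 3.32 mol.
Isobaric: P stays 189 kPa; V/T = const ⇒ T₂ = 2030 K, V₂ = 297 L.
W = PΔV = 189×(297−52.8) kPa·L = 46200 J.
ΔU = nCvΔT = 3.32×12.5×(2030−361) = 69300 J.
Q = ΔU + W = nCpΔT = 116000 J.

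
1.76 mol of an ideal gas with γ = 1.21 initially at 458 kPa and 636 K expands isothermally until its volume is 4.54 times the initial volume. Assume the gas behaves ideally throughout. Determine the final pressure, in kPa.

101 kPa

V₁ = nRT₁/P₁ = 1.76×8.314×636/458 = 20.3 L.
Isothermal: T stays 636 K; PV = const ⇒ V₂ = 92.3 L, P₂ = 101 kPa.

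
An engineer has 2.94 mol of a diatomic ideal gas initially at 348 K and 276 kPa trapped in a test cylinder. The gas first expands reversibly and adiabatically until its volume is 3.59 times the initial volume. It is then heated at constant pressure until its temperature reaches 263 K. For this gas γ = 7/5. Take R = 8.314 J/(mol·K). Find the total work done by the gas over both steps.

9840 J

V₁ = nRT₁/P₁ = 2.94×8.314×348/276 = 30.8 L.
Step 1 — Adiabatic: TV^(γ−1) = const ⇒ T₂ = 348×(0.279)^0.400 = 209 K; PV^γ = const ⇒ P₂ = 46.1 kPa.
ΔU = nCvΔT = 2.94×20.8×(209−348) = -8510 J.
Q = 0 for an adiabatic process, so W = −ΔU = 8510 J.
State after step 1: P = 46.1 kPa, V = 111 L, T = 209 K.
Step 2 — Isobaric: P stays 46.1 kPa; V/T = const ⇒ T₂ = 263 K, V₂ = 139 L.
W = PΔV = 46.1×(139−111) kPa·L = 1330 J.
ΔU = nCvΔT = 2.94×20.8×(263−209) = 3320 J.
Q = ΔU + W = nCpΔT = 4640 J.
Net over both steps: W = 9840 J, Q = 4640 J, ΔU = -5190 J.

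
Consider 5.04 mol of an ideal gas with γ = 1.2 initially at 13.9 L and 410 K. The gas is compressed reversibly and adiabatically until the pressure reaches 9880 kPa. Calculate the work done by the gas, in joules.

-35600 J

P₁ = nRT₁/V₁ = 5.04×8.314×410/13.9 = 1240 kPa.
Adiabatic: T₂/T₁ = (P₂/P₁)^((γ−1)/γ) ⇒ T₂ = 410×(7.99)^0.167 = 580 K; V₂ = 2.46 L.
ΔU = nCvΔT = 5.04×41.6×(580−410) = 35600 J.
Q = 0 for an adiabatic process, so W = −ΔU = -35600 J.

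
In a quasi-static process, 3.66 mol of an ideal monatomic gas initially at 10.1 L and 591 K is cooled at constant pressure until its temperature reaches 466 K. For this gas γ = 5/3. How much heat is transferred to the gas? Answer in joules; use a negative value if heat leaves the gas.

-9510 J

P₁ = nRT₁/V₁ = 3.66×8.314×591/10.1 = 1780 kPa.
Isobaric: P stays 1780 kPa; V/T = const ⇒ T₂ = 466 K, V₂ = 7.96 L.
W = PΔV = 1780×(7.96−10.1) kPa·L = -3800 J.
ΔU = nCvΔT = 3.66×12.5×(466−591) = -5710 J.
Q = ΔU + W = nCpΔT = -9510 J.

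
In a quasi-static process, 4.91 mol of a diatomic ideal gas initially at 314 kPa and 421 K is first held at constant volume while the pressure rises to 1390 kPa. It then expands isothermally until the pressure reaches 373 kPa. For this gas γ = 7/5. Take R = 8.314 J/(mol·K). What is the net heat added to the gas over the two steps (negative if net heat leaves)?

V₁ = nRT₁/P₁ = 4.91×8.314×421/314 = 54.7 L.
Step 1 — Isochoric: V stays 54.7 L; P/T = const ⇒ T₂ = 1860 K, P₂ = 1390 kPa.
W = 0 (no volume change).
ΔU = nCvΔT = 4.91×20.8×(1860−421) = 147000 J.
Q = ΔU = 147000 J.
State after step 1: P = 1390 kPa, V = 54.7 L, T = 1860 K.
Step 2 — Isothermal: T stays 1860 K; PV = const ⇒ V₂ = 204 L, P₂ = 373 kPa.
ΔU = 0 (ideal gas, T constant).
W = nRT ln(V₂/V₁) = 4.91×8.314×1860×ln(3.73) = 100000 J.
Q = ΔU + W = 100000 J.
Net over both steps: W = 100000 J, Q = 247000 J, ΔU = 147000 J.

247000 J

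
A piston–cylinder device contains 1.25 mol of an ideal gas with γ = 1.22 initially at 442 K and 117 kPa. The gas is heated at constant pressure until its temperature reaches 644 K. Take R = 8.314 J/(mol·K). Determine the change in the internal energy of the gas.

9540 J

V₁ = nRT₁/P₁ = 1.25×8.314×442/117 = 39.3 L.
Isobaric: P stays 117 kPa; V/T = const ⇒ T₂ = 644 K, V₂ = 57.2 L.
For an ideal gas ΔU = nCvΔT with Cv = R/(γ−1) = 37.8 J/(mol·K).
ΔU = 1.25×37.8×(644−442) = 9540 J.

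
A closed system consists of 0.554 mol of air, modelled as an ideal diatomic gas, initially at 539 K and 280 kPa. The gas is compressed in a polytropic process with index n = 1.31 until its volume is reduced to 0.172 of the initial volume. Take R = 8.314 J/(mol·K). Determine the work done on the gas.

V₁ = nRT₁/P₁ = 0.554×8.314×539/280 = 8.87 L.
Polytropic n=1.31: T₂ = T₁(V₁/V₂)^(n−1) = 539×(5.81)^0.31 = 930 K; P₂ = P₁(V₁/V₂)^n = 2810 kPa.
W = (P₁V₁−P₂V₂)/(n−1) = (280×8.87−2810×1.53)/0.31 = -5810 J.
Work done on the gas = −W_by = 5810 J.

5810 J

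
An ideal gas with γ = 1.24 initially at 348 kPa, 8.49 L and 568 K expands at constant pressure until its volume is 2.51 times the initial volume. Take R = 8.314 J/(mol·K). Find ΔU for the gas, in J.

18600 J

n = P₁V₁/(RT₁) = 348×8.49/(8.314×568) = 0.626 mol.
Isobaric: P stays 348 kPa; V/T = const ⇒ T₂ = 1430 K, V₂ = 21.3 L.
For an ideal gas ΔU = nCvΔT with Cv = R/(γ−1) = 34.6 J/(mol·K).
ΔU = 0.626×34.6×(1430−568) = 18600 J.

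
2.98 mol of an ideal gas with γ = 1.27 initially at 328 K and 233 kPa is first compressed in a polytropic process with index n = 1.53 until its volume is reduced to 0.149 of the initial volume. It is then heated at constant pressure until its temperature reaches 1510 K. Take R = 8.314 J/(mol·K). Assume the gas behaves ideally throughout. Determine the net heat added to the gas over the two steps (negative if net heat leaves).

96900 J

V₁ = nRT₁/P₁ = 2.98×8.314×328/233 = 34.9 L.
Step 1 — Polytropic n=1.53: T₂ = T₁(V₁/V₂)^(n−1) = 328×(6.71)^0.53 = 900 K; P₂ = P₁(V₁/V₂)^n = 4290 kPa.
W = (P₁V₁−P₂V₂)/(n−1) = (233×34.9−4290×5.20)/0.53 = -26700 J.
ΔU = nCvΔT = 2.98×30.8×(900−328) = 52500 J.
Q = ΔU + W = 25700 J.
State after step 1: P = 4290 kPa, V = 5.20 L, T = 900 K.
Step 2 — Isobaric: P stays 4290 kPa; V/T = const ⇒ T₂ = 1510 K, V₂ = 8.72 L.
W = PΔV = 4290×(8.72−5.20) kPa·L = 15100 J.
ΔU = nCvΔT = 2.98×30.8×(1510−900) = 56000 J.
Q = ΔU + W = nCpΔT = 71100 J.
Net over both steps: W = -11600 J, Q = 96900 J, ΔU = 108000 J.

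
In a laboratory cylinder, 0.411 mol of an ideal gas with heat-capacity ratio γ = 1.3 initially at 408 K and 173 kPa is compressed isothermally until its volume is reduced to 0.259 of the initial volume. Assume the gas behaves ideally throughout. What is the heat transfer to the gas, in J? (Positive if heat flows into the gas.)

-1880 J

V₁ = nRT₁/P₁ = 0.411×8.314×408/173 = 8.06 L.
Isothermal: T stays 408 K; PV = const ⇒ V₂ = 2.09 L, P₂ = 668 kPa.
ΔU = 0 (ideal gas, T constant).
W = nRT ln(V₂/V₁) = 0.411×8.314×408×ln(0.259) = -1880 J.
Q = ΔU + W = -1880 J.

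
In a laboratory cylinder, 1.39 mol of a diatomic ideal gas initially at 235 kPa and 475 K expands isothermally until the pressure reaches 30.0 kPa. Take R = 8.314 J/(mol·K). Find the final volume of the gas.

V₁ = nRT₁/P₁ = 1.39×8.314×475/235 = 23.4 L.
Isothermal: T stays 475 K; PV = const ⇒ V₂ = 183 L, P₂ = 30.0 kPa.

183 L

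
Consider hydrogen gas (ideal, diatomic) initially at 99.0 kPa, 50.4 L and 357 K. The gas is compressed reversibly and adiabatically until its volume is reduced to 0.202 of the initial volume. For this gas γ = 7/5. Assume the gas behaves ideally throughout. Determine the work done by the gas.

n = P₁V₁/(RT₁) = 99.0×50.4/(8.314×357) = 1.68 mol.
Adiabatic: TV^(γ−1) = const ⇒ T₂ = 357×(4.95)^0.400 = 677 K; PV^γ = const ⇒ P₂ = 929 kPa.
ΔU = nCvΔT = 1.68×20.8×(677−357) = 11200 J.
Q = 0 for an adiabatic process, so W = −ΔU = -11200 J.

-11200 J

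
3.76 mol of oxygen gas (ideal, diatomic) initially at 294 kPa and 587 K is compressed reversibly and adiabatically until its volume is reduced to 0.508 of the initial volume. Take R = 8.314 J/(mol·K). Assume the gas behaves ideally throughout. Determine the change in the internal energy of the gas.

14300 J

V₁ = nRT₁/P₁ = 3.76×8.314×587/294 = 62.4 L.
Adiabatic: TV^(γ−1) = const ⇒ T₂ = 587×(1.97)^0.400 = 770 K; PV^γ = const ⇒ P₂ = 759 kPa.
For an ideal gas ΔU = nCvΔT with Cv = (5/2)R = 20.8 J/(mol·K).
ΔU = 3.76×20.8×(770−587) = 14300 J.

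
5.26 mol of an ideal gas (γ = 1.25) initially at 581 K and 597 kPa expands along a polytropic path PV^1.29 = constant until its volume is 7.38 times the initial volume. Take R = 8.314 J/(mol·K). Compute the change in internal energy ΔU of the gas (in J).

V₁ = nRT₁/P₁ = 5.26×8.314×581/597 = 42.6 L.
Polytropic n=1.29: T₂ = T₁(V₁/V₂)^(n−1) = 581×(0.136)^0.29 = 325 K; P₂ = P₁(V₁/V₂)^n = 45.3 kPa.
For an ideal gas ΔU = nCvΔT with Cv = R/(γ−1) = 33.3 J/(mol·K).
ΔU = 5.26×33.3×(325−581) = -44700 J.

-44700 J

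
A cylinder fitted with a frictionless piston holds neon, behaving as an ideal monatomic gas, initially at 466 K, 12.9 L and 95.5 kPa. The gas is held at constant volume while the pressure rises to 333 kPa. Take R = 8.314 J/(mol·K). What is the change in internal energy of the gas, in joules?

n = P₁V₁/(RT₁) = 95.5×12.9/(8.314×466) = 0.318 mol.
Isochoric: V stays 12.9 L; P/T = const ⇒ T₂ = 1620 K, P₂ = 333 kPa.
For an ideal gas ΔU = nCvΔT with Cv = (3/2)R = 12.5 J/(mol·K).
ΔU = 0.318×12.5×(1620−466) = 4600 J.

4600 J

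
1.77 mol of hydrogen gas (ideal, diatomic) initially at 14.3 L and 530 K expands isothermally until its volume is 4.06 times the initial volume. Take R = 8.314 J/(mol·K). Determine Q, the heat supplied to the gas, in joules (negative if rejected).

P₁ = nRT₁/V₁ = 1.77×8.314×530/14.3 = 545 kPa.
Isothermal: T stays 530 K; PV = const ⇒ V₂ = 58.1 L, P₂ = 134 kPa.
ΔU = 0 (ideal gas, T constant).
W = nRT ln(V₂/V₁) = 1.77×8.314×530×ln(4.06) = 10900 J.
Q = ΔU + W = 10900 J.

10900 J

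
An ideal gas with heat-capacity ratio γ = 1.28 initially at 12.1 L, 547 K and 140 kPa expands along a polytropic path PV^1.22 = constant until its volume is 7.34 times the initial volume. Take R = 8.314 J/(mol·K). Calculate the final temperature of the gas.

353 K

Polytropic n=1.22: T₂ = T₁(V₁/V₂)^(n−1) = 547×(0.136)^0.22 = 353 K; P₂ = P₁(V₁/V₂)^n = 12.3 kPa.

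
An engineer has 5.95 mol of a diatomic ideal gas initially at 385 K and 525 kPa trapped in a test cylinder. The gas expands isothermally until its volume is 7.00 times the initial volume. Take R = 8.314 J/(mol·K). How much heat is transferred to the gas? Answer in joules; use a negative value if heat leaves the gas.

37100 J

V₁ = nRT₁/P₁ = 5.95×8.314×385/525 = 36.3 L.
Isothermal: T stays 385 K; PV = const ⇒ V₂ = 254 L, P₂ = 75.0 kPa.
ΔU = 0 (ideal gas, T constant).
W = nRT ln(V₂/V₁) = 5.95×8.314×385×ln(7.00) = 37100 J.
Q = ΔU + W = 37100 J.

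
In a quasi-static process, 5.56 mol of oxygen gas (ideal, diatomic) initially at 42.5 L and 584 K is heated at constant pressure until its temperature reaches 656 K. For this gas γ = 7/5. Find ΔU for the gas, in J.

P₁ = nRT₁/V₁ = 5.56×8.314×584/42.5 = 635 kPa.
Isobaric: P stays 635 kPa; V/T = const ⇒ T₂ = 656 K, V₂ = 47.7 L.
For an ideal gas ΔU = nCvΔT with Cv = (5/2)R = 20.8 J/(mol·K).
ΔU = 5.56×20.8×(656−584) = 8320 J.

8320 J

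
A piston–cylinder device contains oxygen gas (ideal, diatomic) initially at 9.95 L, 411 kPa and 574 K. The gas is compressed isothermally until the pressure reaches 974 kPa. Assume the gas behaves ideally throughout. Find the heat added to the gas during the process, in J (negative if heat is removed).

n = P₁V₁/(RT₁) = 411×9.95/(8.314×574) = 0.857 mol.
Isothermal: T stays 574 K; PV = const ⇒ V₂ = 4.20 L, P₂ = 974 kPa.
ΔU = 0 (ideal gas, T constant).
W = nRT ln(V₂/V₁) = 0.857×8.314×574×ln(0.422) = -3530 J.
Q = ΔU + W = -3530 J.

-3530 J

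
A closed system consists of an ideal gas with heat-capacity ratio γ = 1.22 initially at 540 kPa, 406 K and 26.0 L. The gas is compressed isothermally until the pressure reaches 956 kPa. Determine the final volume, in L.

14.7 L

Isothermal: T stays 406 K; PV = const ⇒ V₂ = 14.7 L, P₂ = 956 kPa.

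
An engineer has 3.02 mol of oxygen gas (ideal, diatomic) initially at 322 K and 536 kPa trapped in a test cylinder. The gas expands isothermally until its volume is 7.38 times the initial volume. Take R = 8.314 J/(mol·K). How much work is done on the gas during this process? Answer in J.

-16200 J

V₁ = nRT₁/P₁ = 3.02×8.314×322/536 = 15.1 L.
Isothermal: T stays 322 K; PV = const ⇒ V₂ = 111 L, P₂ = 72.6 kPa.
W = nRT ln(V₂/V₁) = 3.02×8.314×322×ln(7.38) = 16200 J.
Work done on the gas = −W_by = -16200 J.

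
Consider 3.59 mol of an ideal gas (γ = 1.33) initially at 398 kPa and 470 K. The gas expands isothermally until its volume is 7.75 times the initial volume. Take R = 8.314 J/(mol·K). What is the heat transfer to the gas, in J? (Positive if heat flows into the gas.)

28700 J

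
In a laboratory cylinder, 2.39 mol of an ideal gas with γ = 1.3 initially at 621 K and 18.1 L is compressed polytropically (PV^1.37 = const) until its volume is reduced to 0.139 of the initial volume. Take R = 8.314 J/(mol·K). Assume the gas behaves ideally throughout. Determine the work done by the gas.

-35900 J

P₁ = nRT₁/V₁ = 2.39×8.314×621/18.1 = 682 kPa.
Polytropic n=1.37: T₂ = T₁(V₁/V₂)^(n−1) = 621×(7.19)^0.37 = 1290 K; P₂ = P₁(V₁/V₂)^n = 10200 kPa.
W = (P₁V₁−P₂V₂)/(n−1) = (682×18.1−10200×2.52)/0.37 = -35900 J.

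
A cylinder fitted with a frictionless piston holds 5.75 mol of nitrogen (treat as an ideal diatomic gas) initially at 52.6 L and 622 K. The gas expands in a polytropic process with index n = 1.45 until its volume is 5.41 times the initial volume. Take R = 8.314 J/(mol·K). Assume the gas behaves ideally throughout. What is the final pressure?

P₁ = nRT₁/V₁ = 5.75×8.314×622/52.6 = 565 kPa.
Polytropic n=1.45: T₂ = T₁(V₁/V₂)^(n−1) = 622×(0.185)^0.45 = 291 K; P₂ = P₁(V₁/V₂)^n = 48.9 kPa.

48.9 kPa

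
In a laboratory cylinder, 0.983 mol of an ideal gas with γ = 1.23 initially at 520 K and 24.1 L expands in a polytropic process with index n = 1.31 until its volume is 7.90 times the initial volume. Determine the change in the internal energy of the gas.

P₁ = nRT₁/V₁ = 0.983×8.314×520/24.1 = 176 kPa.
Polytropic n=1.31: T₂ = T₁(V₁/V₂)^(n−1) = 520×(0.127)^0.31 = 274 K; P₂ = P₁(V₁/V₂)^n = 11.8 kPa.
For an ideal gas ΔU = nCvΔT with Cv = R/(γ−1) = 36.1 J/(mol·K).
ΔU = 0.983×36.1×(274−520) = -8740 J.

-8740 J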